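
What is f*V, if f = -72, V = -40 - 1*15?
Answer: 3960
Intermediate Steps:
V = -55 (V = -40 - 15 = -55)
f*V = -72*(-55) = 3960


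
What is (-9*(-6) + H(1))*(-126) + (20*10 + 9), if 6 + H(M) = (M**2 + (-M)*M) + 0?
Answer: -5839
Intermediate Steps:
H(M) = -6 (H(M) = -6 + ((M**2 + (-M)*M) + 0) = -6 + ((M**2 - M**2) + 0) = -6 + (0 + 0) = -6 + 0 = -6)
(-9*(-6) + H(1))*(-126) + (20*10 + 9) = (-9*(-6) - 6)*(-126) + (20*10 + 9) = (54 - 6)*(-126) + (200 + 9) = 48*(-126) + 209 = -6048 + 209 = -5839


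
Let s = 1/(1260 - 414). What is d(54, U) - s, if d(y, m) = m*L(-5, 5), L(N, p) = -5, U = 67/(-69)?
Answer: 94447/19458 ≈ 4.8539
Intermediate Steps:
s = 1/846 ≈ 0.0011820
U = -67/69 (U = 67*(-1/69) = -67/69 ≈ -0.97101)
d(y, m) = -5*m (d(y, m) = m*(-5) = -5*m)
d(54, U) - s = -5*(-67/69) - 1*1/846 = 335/69 - 1/846 = 94447/19458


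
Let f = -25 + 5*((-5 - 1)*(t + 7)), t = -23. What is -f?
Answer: -455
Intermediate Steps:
f = 455 (f = -25 + 5*((-5 - 1)*(-23 + 7)) = -25 + 5*(-6*(-16)) = -25 + 5*96 = -25 + 480 = 455)
-f = -1*455 = -455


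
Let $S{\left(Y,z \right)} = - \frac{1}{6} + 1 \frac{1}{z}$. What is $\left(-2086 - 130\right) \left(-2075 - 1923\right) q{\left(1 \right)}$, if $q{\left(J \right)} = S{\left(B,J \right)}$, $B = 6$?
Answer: $\frac{22148920}{3} \approx 7.383 \cdot 10^{6}$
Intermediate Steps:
$S{\left(Y,z \right)} = - \frac{1}{6} + \frac{1}{z}$ ($S{\left(Y,z \right)} = \left(-1\right) \frac{1}{6} + \frac{1}{z} = - \frac{1}{6} + \frac{1}{z}$)
$q{\left(J \right)} = \frac{6 - J}{6 J}$
$\left(-2086 - 130\right) \left(-2075 - 1923\right) q{\left(1 \right)} = \left(-2086 - 130\right) \left(-2075 - 1923\right) \frac{6 - 1}{6 \cdot 1} = \left(-2216\right) \left(-3998\right) \frac{1}{6} \cdot 1 \left(6 - 1\right) = 8859568 \cdot \frac{1}{6} \cdot 1 \cdot 5 = 8859568 \cdot \frac{5}{6} = \frac{22148920}{3}$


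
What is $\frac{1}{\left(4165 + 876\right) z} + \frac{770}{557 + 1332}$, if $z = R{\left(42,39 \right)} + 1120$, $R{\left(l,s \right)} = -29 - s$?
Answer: $\frac{4083413529}{10017616348} \approx 0.40762$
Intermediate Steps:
$z = 1052$ ($z = \left(-29 - 39\right) + 1120 = -68 + 1120 = 1052$)
$\frac{1}{\left(4165 + 876\right) z} + \frac{770}{557 + 1332} = \frac{1}{\left(4165 + 876\right) 1052} + \frac{770}{557 + 1332} = \frac{1}{5041} \cdot \frac{1}{1052} + \frac{770}{1889} = \frac{1}{5041} \cdot \frac{1}{1052} + 770 \cdot \frac{1}{1889} = \frac{1}{5303132} + \frac{770}{1889} = \frac{4083413529}{10017616348}$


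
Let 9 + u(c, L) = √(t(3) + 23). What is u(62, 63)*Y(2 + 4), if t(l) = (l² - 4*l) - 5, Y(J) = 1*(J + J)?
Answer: -108 + 12*√15 ≈ -61.524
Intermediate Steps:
Y(J) = 2*J (Y(J) = 1*(2*J) = 2*J)
t(l) = -5 + l² - 4*l
u(c, L) = -9 + √15 (u(c, L) = -9 + √((-5 + 3² - 4*3) + 23) = -9 + √((-5 + 9 - 12) + 23) = -9 + √(-8 + 23) = -9 + √15)
u(62, 63)*Y(2 + 4) = (-9 + √15)*(2*(2 + 4)) = (-9 + √15)*(2*6) = (-9 + √15)*12 = -108 + 12*√15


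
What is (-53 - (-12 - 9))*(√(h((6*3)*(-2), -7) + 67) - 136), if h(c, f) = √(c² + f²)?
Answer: 4352 - 32*√(67 + √1345) ≈ 4026.2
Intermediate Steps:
(-53 - (-12 - 9))*(√(h((6*3)*(-2), -7) + 67) - 136) = (-53 - (-12 - 9))*(√(√(((6*3)*(-2))² + (-7)²) + 67) - 136) = (-53 - 1*(-21))*(√(√((18*(-2))² + 49) + 67) - 136) = (-53 + 21)*(√(√((-36)² + 49) + 67) - 136) = -32*(√(√(1296 + 49) + 67) - 136) = -32*(√(√1345 + 67) - 136) = -32*(√(67 + √1345) - 136) = -32*(-136 + √(67 + √1345)) = 4352 - 32*√(67 + √1345)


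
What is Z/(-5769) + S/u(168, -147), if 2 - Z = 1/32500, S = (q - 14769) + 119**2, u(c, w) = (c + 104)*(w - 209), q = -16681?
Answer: 47577409549/266989320000 ≈ 0.17820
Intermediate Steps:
u(c, w) = (-209 + w)*(104 + c) (u(c, w) = (104 + c)*(-209 + w) = (-209 + w)*(104 + c))
S = -17289 (S = (-16681 - 14769) + 119**2 = -31450 + 14161 = -17289)
Z = 64999/32500 (Z = 2 - 1/32500 = 64999/32500 ≈ 2.0000)
Z/(-5769) + S/u(168, -147) = (64999/32500)/(-5769) - 17289/(-21736 - 209*168 + 104*(-147) + 168*(-147)) = (64999/32500)*(-1/5769) - 17289/(-21736 - 35112 - 15288 - 24696) = -64999/187492500 - 17289/(-96832) = -64999/187492500 - 17289*(-1/96832) = -64999/187492500 + 1017/5696 = 47577409549/266989320000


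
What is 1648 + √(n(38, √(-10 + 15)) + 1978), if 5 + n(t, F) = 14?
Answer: 1648 + √1987 ≈ 1692.6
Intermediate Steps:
n(t, F) = 9 (n(t, F) = -5 + 14 = 9)
1648 + √(n(38, √(-10 + 15)) + 1978) = 1648 + √(9 + 1978) = 1648 + √1987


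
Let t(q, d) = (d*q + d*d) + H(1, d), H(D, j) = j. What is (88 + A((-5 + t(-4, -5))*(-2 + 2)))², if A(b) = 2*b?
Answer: 7744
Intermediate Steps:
t(q, d) = d + d² + d*q (t(q, d) = (d*q + d*d) + d = (d*q + d²) + d = (d² + d*q) + d = d + d² + d*q)
(88 + A((-5 + t(-4, -5))*(-2 + 2)))² = (88 + 2*((-5 - 5*(1 - 5 - 4))*(-2 + 2)))² = (88 + 2*((-5 - 5*(-8))*0))² = (88 + 2*((-5 + 40)*0))² = (88 + 2*(35*0))² = (88 + 2*0)² = (88 + 0)² = 88² = 7744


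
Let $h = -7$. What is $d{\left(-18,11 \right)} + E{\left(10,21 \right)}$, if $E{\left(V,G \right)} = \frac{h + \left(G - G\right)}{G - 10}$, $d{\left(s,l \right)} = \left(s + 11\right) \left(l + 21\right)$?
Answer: $- \frac{2471}{11} \approx -224.64$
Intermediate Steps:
$d{\left(s,l \right)} = \left(11 + s\right) \left(21 + l\right)$
$E{\left(V,G \right)} = - \frac{7}{-10 + G}$ ($E{\left(V,G \right)} = \frac{-7 + \left(G - G\right)}{G - 10} = \frac{-7 + 0}{-10 + G} = - \frac{7}{-10 + G}$)
$d{\left(-18,11 \right)} + E{\left(10,21 \right)} = \left(231 + 11 \cdot 11 + 21 \left(-18\right) + 11 \left(-18\right)\right) - \frac{7}{-10 + 21} = \left(231 + 121 - 378 - 198\right) - \frac{7}{11} = -224 - \frac{7}{11} = - \frac{2471}{11}$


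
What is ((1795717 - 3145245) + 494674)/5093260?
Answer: -427427/2546630 ≈ -0.16784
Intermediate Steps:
((1795717 - 3145245) + 494674)/5093260 = (-1349528 + 494674)*(1/5093260) = -854854*1/5093260 = -427427/2546630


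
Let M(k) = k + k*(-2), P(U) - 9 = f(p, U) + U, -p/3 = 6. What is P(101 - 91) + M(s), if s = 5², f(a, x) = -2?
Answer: -8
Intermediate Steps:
p = -18 (p = -3*6 = -18)
s = 25
P(U) = 7 + U (P(U) = 9 + (-2 + U) = 7 + U)
M(k) = -k (M(k) = k - 2*k = -k)
P(101 - 91) + M(s) = (7 + (101 - 91)) - 1*25 = (7 + 10) - 25 = 17 - 25 = -8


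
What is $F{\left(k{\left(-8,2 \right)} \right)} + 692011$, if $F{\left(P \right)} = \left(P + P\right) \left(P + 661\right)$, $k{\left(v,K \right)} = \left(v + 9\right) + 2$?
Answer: $695995$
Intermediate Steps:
$k{\left(v,K \right)} = 11 + v$ ($k{\left(v,K \right)} = \left(9 + v\right) + 2 = 11 + v$)
$F{\left(P \right)} = 2 P \left(661 + P\right)$
$F{\left(k{\left(-8,2 \right)} \right)} + 692011 = 2 \left(11 - 8\right) \left(661 + \left(11 - 8\right)\right) + 692011 = 2 \cdot 3 \left(661 + 3\right) + 692011 = 2 \cdot 3 \cdot 664 + 692011 = 3984 + 692011 = 695995$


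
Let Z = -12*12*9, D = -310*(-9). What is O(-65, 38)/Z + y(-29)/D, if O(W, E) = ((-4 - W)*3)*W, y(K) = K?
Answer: 613879/66960 ≈ 9.1678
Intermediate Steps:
D = 2790
O(W, E) = W*(-12 - 3*W) (O(W, E) = (-12 - 3*W)*W = W*(-12 - 3*W))
Z = -1296 (Z = -144*9 = -1296)
O(-65, 38)/Z + y(-29)/D = -3*(-65)*(4 - 65)/(-1296) - 29/2790 = -3*(-65)*(-61)*(-1/1296) - 29*1/2790 = -11895*(-1/1296) - 29/2790 = 3965/432 - 29/2790 = 613879/66960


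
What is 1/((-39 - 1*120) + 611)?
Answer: 1/452 ≈ 0.0022124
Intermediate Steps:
1/((-39 - 1*120) + 611) = 1/((-39 - 120) + 611) = 1/(-159 + 611) = 1/452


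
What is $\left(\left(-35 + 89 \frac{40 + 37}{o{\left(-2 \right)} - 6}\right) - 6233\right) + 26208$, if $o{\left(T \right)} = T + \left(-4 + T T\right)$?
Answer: $\frac{152667}{8} \approx 19083.0$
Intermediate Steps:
$o{\left(T \right)} = -4 + T + T^{2}$ ($o{\left(T \right)} = T + \left(-4 + T^{2}\right) = -4 + T + T^{2}$)
$\left(\left(-35 + 89 \frac{40 + 37}{o{\left(-2 \right)} - 6}\right) - 6233\right) + 26208 = \left(\left(-35 + 89 \frac{40 + 37}{\left(-4 - 2 + \left(-2\right)^{2}\right) - 6}\right) - 6233\right) + 26208 = \left(\left(-35 + 89 \frac{77}{\left(-4 - 2 + 4\right) - 6}\right) - 6233\right) + 26208 = \left(\left(-35 + 89 \frac{77}{-2 - 6}\right) - 6233\right) + 26208 = \left(\left(-35 + 89 \frac{77}{-8}\right) - 6233\right) + 26208 = \left(\left(-35 + 89 \cdot 77 \left(- \frac{1}{8}\right)\right) - 6233\right) + 26208 = \left(\left(-35 + 89 \left(- \frac{77}{8}\right)\right) - 6233\right) + 26208 = \left(\left(-35 - \frac{6853}{8}\right) - 6233\right) + 26208 = \left(- \frac{7133}{8} - 6233\right) + 26208 = - \frac{56997}{8} + 26208 = \frac{152667}{8}$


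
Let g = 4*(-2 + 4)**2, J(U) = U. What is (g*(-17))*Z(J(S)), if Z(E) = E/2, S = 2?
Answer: -272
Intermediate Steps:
Z(E) = E/2 (Z(E) = E*(1/2) = E/2)
g = 16 (g = 4*2**2 = 4*4 = 16)
(g*(-17))*Z(J(S)) = (16*(-17))*((1/2)*2) = -272*1 = -272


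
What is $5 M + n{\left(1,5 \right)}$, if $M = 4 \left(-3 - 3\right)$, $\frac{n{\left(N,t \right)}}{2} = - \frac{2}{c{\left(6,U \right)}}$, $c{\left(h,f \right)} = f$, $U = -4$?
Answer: $-119$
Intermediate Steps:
$n{\left(N,t \right)} = 1$ ($n{\left(N,t \right)} = 2 \left(- \frac{2}{-4}\right) = 2 \left(\left(-2\right) \left(- \frac{1}{4}\right)\right) = 2 \cdot \frac{1}{2} = 1$)
$M = -24$ ($M = 4 \left(-6\right) = -24$)
$5 M + n{\left(1,5 \right)} = 5 \left(-24\right) + 1 = -120 + 1 = -119$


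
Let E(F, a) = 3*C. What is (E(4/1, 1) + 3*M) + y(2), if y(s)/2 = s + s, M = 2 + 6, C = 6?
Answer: 50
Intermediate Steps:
E(F, a) = 18 (E(F, a) = 3*6 = 18)
M = 8
y(s) = 4*s (y(s) = 2*(s + s) = 2*(2*s) = 4*s)
(E(4/1, 1) + 3*M) + y(2) = (18 + 3*8) + 4*2 = (18 + 24) + 8 = 42 + 8 = 50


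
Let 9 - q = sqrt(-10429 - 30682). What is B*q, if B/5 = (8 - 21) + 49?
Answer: 1620 - 1260*I*sqrt(839) ≈ 1620.0 - 36497.0*I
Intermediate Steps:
B = 180 (B = 5*((8 - 21) + 49) = 5*(-13 + 49) = 5*36 = 180)
q = 9 - 7*I*sqrt(839) (q = 9 - sqrt(-10429 - 30682) = 9 - sqrt(-41111) = 9 - 7*I*sqrt(839) ≈ 9.0 - 202.76*I)
B*q = 180*(9 - 7*I*sqrt(839)) = 1620 - 1260*I*sqrt(839)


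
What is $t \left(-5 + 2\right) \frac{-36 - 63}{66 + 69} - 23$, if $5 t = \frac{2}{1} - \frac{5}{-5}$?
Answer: $- \frac{542}{25} \approx -21.68$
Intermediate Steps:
$t = \frac{3}{5}$ ($t = \frac{\frac{2}{1} - \frac{5}{-5}}{5} = \frac{2 \cdot 1 - -1}{5} = \frac{2 + 1}{5} = \frac{1}{5} \cdot 3 = \frac{3}{5} \approx 0.6$)
$t \left(-5 + 2\right) \frac{-36 - 63}{66 + 69} - 23 = \frac{3 \left(-5 + 2\right)}{5} \frac{-36 - 63}{66 + 69} - 23 = \frac{3}{5} \left(-3\right) \left(- \frac{99}{135}\right) - 23 = - \frac{9 \left(\left(-99\right) \frac{1}{135}\right)}{5} - 23 = \left(- \frac{9}{5}\right) \left(- \frac{11}{15}\right) - 23 = \frac{33}{25} - 23 = - \frac{542}{25}$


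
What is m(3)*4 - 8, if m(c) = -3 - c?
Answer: -32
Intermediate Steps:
m(3)*4 - 8 = (-3 - 1*3)*4 - 8 = (-3 - 3)*4 - 8 = -6*4 - 8 = -24 - 8 = -32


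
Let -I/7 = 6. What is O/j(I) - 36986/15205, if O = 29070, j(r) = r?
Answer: -73927127/106435 ≈ -694.58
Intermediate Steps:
I = -42 (I = -7*6 = -42)
O/j(I) - 36986/15205 = 29070/(-42) - 36986/15205 = 29070*(-1/42) - 36986*1/15205 = -4845/7 - 36986/15205 = -73927127/106435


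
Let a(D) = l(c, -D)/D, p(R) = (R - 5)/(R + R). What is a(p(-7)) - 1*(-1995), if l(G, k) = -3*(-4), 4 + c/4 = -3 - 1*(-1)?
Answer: 2009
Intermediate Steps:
c = -24 (c = -16 + 4*(-3 - 1*(-1)) = -16 + 4*(-3 + 1) = -16 + 4*(-2) = -16 - 8 = -24)
l(G, k) = 12
p(R) = (-5 + R)/(2*R) (p(R) = (-5 + R)/((2*R)) = (-5 + R)*(1/(2*R)) = (-5 + R)/(2*R))
a(D) = 12/D
a(p(-7)) - 1*(-1995) = 12/(((½)*(-5 - 7)/(-7))) - 1*(-1995) = 12/(((½)*(-⅐)*(-12))) + 1995 = 12/(6/7) + 1995 = 12*(7/6) + 1995 = 14 + 1995 = 2009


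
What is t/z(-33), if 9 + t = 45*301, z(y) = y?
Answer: -4512/11 ≈ -410.18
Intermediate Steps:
t = 13536 (t = -9 + 45*301 = -9 + 13545 = 13536)
t/z(-33) = 13536/(-33) = 13536*(-1/33) = -4512/11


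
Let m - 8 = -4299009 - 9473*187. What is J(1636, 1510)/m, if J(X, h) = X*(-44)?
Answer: 17996/1517613 ≈ 0.011858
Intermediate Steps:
J(X, h) = -44*X
m = -6070452 (m = 8 + (-4299009 - 9473*187) = 8 + (-4299009 - 1771451) = 8 - 6070460 = -6070452)
J(1636, 1510)/m = -44*1636/(-6070452) = -71984*(-1/6070452) = 17996/1517613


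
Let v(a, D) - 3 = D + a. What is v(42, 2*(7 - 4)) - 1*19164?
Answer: -19113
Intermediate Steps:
v(a, D) = 3 + D + a (v(a, D) = 3 + (D + a) = 3 + D + a)
v(42, 2*(7 - 4)) - 1*19164 = (3 + 2*(7 - 4) + 42) - 1*19164 = (3 + 2*3 + 42) - 19164 = (3 + 6 + 42) - 19164 = 51 - 19164 = -19113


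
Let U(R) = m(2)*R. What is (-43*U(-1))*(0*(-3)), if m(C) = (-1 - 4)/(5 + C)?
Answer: 0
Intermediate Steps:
m(C) = -5/(5 + C)
U(R) = -5*R/7 (U(R) = (-5/(5 + 2))*R = (-5/7)*R = (-5*1/7)*R = -5*R/7)
(-43*U(-1))*(0*(-3)) = (-(-215)*(-1)/7)*(0*(-3)) = -43*5/7*0 = -215/7*0 = 0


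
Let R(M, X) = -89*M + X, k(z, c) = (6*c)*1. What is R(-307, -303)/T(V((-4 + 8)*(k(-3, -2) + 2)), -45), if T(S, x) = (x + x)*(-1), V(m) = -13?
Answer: 2702/9 ≈ 300.22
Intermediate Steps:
k(z, c) = 6*c
R(M, X) = X - 89*M
T(S, x) = -2*x (T(S, x) = (2*x)*(-1) = -2*x)
R(-307, -303)/T(V((-4 + 8)*(k(-3, -2) + 2)), -45) = (-303 - 89*(-307))/((-2*(-45))) = (-303 + 27323)/90 = 27020*(1/90) = 2702/9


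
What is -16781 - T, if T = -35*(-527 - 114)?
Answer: -39216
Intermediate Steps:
T = 22435 (T = -35*(-641) = 22435)
-16781 - T = -16781 - 1*22435 = -16781 - 22435 = -39216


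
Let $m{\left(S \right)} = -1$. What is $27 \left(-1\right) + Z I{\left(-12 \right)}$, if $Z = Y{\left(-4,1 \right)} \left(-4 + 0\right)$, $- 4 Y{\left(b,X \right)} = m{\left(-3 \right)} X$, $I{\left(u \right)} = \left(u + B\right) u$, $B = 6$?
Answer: $-99$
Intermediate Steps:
$I{\left(u \right)} = u \left(6 + u\right)$ ($I{\left(u \right)} = \left(u + 6\right) u = \left(6 + u\right) u = u \left(6 + u\right)$)
$Y{\left(b,X \right)} = \frac{X}{4}$ ($Y{\left(b,X \right)} = - \frac{\left(-1\right) X}{4} = \frac{X}{4}$)
$Z = -1$ ($Z = \frac{1}{4} \cdot 1 \left(-4 + 0\right) = \frac{1}{4} \left(-4\right) = -1$)
$27 \left(-1\right) + Z I{\left(-12 \right)} = 27 \left(-1\right) - - 12 \left(6 - 12\right) = -27 - \left(-12\right) \left(-6\right) = -27 - 72 = -99$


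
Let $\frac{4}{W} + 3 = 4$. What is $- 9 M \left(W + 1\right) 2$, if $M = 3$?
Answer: $-270$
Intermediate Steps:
$W = 4$ ($W = \frac{4}{-3 + 4} = \frac{4}{1} = 4 \cdot 1 = 4$)
$- 9 M \left(W + 1\right) 2 = - 9 \cdot 3 \left(4 + 1\right) 2 = - 9 \cdot 3 \cdot 5 \cdot 2 = \left(-9\right) 15 \cdot 2 = \left(-135\right) 2 = -270$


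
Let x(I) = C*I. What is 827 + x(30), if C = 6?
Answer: 1007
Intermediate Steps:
x(I) = 6*I
827 + x(30) = 827 + 6*30 = 827 + 180 = 1007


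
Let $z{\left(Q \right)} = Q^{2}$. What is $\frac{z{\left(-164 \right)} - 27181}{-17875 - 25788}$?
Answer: $\frac{285}{43663} \approx 0.0065273$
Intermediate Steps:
$\frac{z{\left(-164 \right)} - 27181}{-17875 - 25788} = \frac{\left(-164\right)^{2} - 27181}{-17875 - 25788} = \frac{26896 - 27181}{-43663} = \left(-285\right) \left(- \frac{1}{43663}\right) = \frac{285}{43663}$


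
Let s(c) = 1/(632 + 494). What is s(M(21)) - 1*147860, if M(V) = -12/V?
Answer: -166490359/1126 ≈ -1.4786e+5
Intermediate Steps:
s(c) = 1/1126
s(M(21)) - 1*147860 = 1/1126 - 1*147860 = 1/1126 - 147860 = -166490359/1126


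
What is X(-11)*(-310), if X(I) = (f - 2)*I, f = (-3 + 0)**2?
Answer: 23870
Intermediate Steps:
f = 9 (f = (-3)**2 = 9)
X(I) = 7*I (X(I) = (9 - 2)*I = 7*I)
X(-11)*(-310) = (7*(-11))*(-310) = -77*(-310) = 23870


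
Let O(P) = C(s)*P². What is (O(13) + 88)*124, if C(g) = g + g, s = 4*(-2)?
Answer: -324384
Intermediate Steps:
s = -8
C(g) = 2*g
O(P) = -16*P² (O(P) = (2*(-8))*P² = -16*P²)
(O(13) + 88)*124 = (-16*13² + 88)*124 = (-16*169 + 88)*124 = (-2704 + 88)*124 = -2616*124 = -324384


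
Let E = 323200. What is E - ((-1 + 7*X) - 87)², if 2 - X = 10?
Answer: 302464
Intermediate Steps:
X = -8 (X = 2 - 1*10 = 2 - 10 = -8)
E - ((-1 + 7*X) - 87)² = 323200 - ((-1 + 7*(-8)) - 87)² = 323200 - ((-1 - 56) - 87)² = 323200 - (-57 - 87)² = 323200 - 1*(-144)² = 323200 - 1*20736 = 323200 - 20736 = 302464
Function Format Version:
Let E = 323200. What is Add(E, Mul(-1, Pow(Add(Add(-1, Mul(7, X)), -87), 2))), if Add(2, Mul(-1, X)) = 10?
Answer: 302464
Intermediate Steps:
X = -8 (X = Add(2, Mul(-1, 10)) = Add(2, -10) = -8)
Add(E, Mul(-1, Pow(Add(Add(-1, Mul(7, X)), -87), 2))) = Add(323200, Mul(-1, Pow(Add(Add(-1, Mul(7, -8)), -87), 2))) = Add(323200, Mul(-1, Pow(Add(Add(-1, -56), -87), 2))) = Add(323200, Mul(-1, Pow(Add(-57, -87), 2))) = Add(323200, Mul(-1, Pow(-144, 2))) = Add(323200, Mul(-1, 20736)) = Add(323200, -20736) = 302464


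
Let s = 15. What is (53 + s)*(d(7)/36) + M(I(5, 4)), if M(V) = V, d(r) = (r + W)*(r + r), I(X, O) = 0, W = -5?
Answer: 476/9 ≈ 52.889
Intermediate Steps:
d(r) = 2*r*(-5 + r) (d(r) = (r - 5)*(r + r) = (-5 + r)*(2*r) = 2*r*(-5 + r))
(53 + s)*(d(7)/36) + M(I(5, 4)) = (53 + 15)*((2*7*(-5 + 7))/36) + 0 = 68*((2*7*2)*(1/36)) + 0 = 68*(28*(1/36)) + 0 = 68*(7/9) + 0 = 476/9 + 0 = 476/9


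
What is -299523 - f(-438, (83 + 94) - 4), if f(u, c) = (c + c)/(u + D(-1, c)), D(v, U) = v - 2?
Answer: -132089297/441 ≈ -2.9952e+5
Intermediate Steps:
D(v, U) = -2 + v
f(u, c) = 2*c/(-3 + u) (f(u, c) = (c + c)/(u + (-2 - 1)) = (2*c)/(u - 3) = (2*c)/(-3 + u) = 2*c/(-3 + u))
-299523 - f(-438, (83 + 94) - 4) = -299523 - 2*((83 + 94) - 4)/(-3 - 438) = -299523 - 2*(177 - 4)/(-441) = -299523 - 2*173*(-1)/441 = -299523 - 1*(-346/441) = -299523 + 346/441 = -132089297/441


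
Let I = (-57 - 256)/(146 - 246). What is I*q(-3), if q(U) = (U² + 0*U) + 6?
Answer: 939/20 ≈ 46.950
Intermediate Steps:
I = 313/100 (I = -313/(-100) = -313*(-1/100) = 313/100 ≈ 3.1300)
q(U) = 6 + U² (q(U) = (U² + 0) + 6 = U² + 6 = 6 + U²)
I*q(-3) = 313*(6 + (-3)²)/100 = 313*(6 + 9)/100 = (313/100)*15 = 939/20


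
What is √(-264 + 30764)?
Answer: 10*√305 ≈ 174.64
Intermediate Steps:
√(-264 + 30764) = √30500 = 10*√305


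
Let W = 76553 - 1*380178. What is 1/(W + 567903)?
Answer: 1/264278 ≈ 3.7839e-6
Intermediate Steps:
W = -303625 (W = 76553 - 380178 = -303625)
1/(W + 567903) = 1/(-303625 + 567903) = 1/264278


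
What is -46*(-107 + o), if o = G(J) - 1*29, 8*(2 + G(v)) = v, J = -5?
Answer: 25507/4 ≈ 6376.8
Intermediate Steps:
G(v) = -2 + v/8
o = -253/8 (o = (-2 + (⅛)*(-5)) - 1*29 = (-2 - 5/8) - 29 = -21/8 - 29 = -253/8 ≈ -31.625)
-46*(-107 + o) = -46*(-107 - 253/8) = -46*(-1109/8) = 25507/4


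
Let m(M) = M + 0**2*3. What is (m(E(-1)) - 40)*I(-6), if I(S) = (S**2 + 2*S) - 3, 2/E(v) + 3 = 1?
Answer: -861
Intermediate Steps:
E(v) = -1 (E(v) = 2/(-3 + 1) = 2/(-2) = 2*(-1/2) = -1)
m(M) = M (m(M) = M + 0*3 = M + 0 = M)
I(S) = -3 + S**2 + 2*S
(m(E(-1)) - 40)*I(-6) = (-1 - 40)*(-3 + (-6)**2 + 2*(-6)) = -41*(-3 + 36 - 12) = -41*21 = -861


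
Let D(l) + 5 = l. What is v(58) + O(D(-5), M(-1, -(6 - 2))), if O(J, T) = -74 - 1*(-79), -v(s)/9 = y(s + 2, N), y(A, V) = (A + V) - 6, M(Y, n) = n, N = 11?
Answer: -580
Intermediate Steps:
y(A, V) = -6 + A + V
D(l) = -5 + l
v(s) = -63 - 9*s (v(s) = -9*(-6 + (s + 2) + 11) = -9*(-6 + (2 + s) + 11) = -9*(7 + s) = -63 - 9*s)
O(J, T) = 5 (O(J, T) = -74 + 79 = 5)
v(58) + O(D(-5), M(-1, -(6 - 2))) = (-63 - 9*58) + 5 = (-63 - 522) + 5 = -585 + 5 = -580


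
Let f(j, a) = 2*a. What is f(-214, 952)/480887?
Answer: 1904/480887 ≈ 0.0039594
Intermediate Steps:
f(-214, 952)/480887 = (2*952)/480887 = 1904*(1/480887) = 1904/480887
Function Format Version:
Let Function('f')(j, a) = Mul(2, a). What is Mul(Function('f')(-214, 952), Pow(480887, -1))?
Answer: Rational(1904, 480887) ≈ 0.0039594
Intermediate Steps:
Mul(Function('f')(-214, 952), Pow(480887, -1)) = Mul(Mul(2, 952), Pow(480887, -1)) = Mul(1904, Rational(1, 480887)) = Rational(1904, 480887)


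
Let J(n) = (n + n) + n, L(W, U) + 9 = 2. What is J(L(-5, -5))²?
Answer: 441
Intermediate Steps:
L(W, U) = -7 (L(W, U) = -9 + 2 = -7)
J(n) = 3*n (J(n) = 2*n + n = 3*n)
J(L(-5, -5))² = (3*(-7))² = (-21)² = 441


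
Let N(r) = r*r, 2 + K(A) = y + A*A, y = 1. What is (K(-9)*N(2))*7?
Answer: 2240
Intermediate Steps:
K(A) = -1 + A² (K(A) = -2 + (1 + A*A) = -2 + (1 + A²) = -1 + A²)
N(r) = r²
(K(-9)*N(2))*7 = ((-1 + (-9)²)*2²)*7 = ((-1 + 81)*4)*7 = (80*4)*7 = 320*7 = 2240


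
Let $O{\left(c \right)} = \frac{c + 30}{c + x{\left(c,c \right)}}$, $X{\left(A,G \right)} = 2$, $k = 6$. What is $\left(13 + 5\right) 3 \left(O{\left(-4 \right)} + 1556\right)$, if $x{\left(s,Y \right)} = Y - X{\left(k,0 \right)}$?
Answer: $\frac{419418}{5} \approx 83884.0$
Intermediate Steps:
$x{\left(s,Y \right)} = -2 + Y$ ($x{\left(s,Y \right)} = Y - 2 = -2 + Y$)
$O{\left(c \right)} = \frac{30 + c}{-2 + 2 c}$ ($O{\left(c \right)} = \frac{c + 30}{c + \left(-2 + c\right)} = \frac{30 + c}{-2 + 2 c}$)
$\left(13 + 5\right) 3 \left(O{\left(-4 \right)} + 1556\right) = \left(13 + 5\right) 3 \left(\frac{30 - 4}{2 \left(-1 - 4\right)} + 1556\right) = 18 \cdot 3 \left(\frac{1}{2} \frac{1}{-5} \cdot 26 + 1556\right) = 54 \left(\frac{1}{2} \left(- \frac{1}{5}\right) 26 + 1556\right) = 54 \left(- \frac{13}{5} + 1556\right) = 54 \cdot \frac{7767}{5} = \frac{419418}{5}$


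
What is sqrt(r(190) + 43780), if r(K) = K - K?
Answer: 2*sqrt(10945) ≈ 209.24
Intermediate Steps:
r(K) = 0
sqrt(r(190) + 43780) = sqrt(0 + 43780) = sqrt(43780) = 2*sqrt(10945)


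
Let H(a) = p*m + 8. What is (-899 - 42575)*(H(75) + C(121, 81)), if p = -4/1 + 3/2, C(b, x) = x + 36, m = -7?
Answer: -6195045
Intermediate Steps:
C(b, x) = 36 + x
p = -5/2 (p = -4*1 + 3*(1/2) = -4 + 3/2 = -5/2 ≈ -2.5000)
H(a) = 51/2 (H(a) = -5/2*(-7) + 8 = 35/2 + 8 = 51/2)
(-899 - 42575)*(H(75) + C(121, 81)) = (-899 - 42575)*(51/2 + (36 + 81)) = -43474*(51/2 + 117) = -43474*285/2 = -6195045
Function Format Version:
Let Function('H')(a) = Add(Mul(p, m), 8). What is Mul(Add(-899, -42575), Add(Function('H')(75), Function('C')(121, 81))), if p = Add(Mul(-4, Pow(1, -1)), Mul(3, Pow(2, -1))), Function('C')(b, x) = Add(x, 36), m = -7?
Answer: -6195045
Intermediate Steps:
Function('C')(b, x) = Add(36, x)
p = Rational(-5, 2) (p = Add(Mul(-4, 1), Mul(3, Rational(1, 2))) = Add(-4, Rational(3, 2)) = Rational(-5, 2) ≈ -2.5000)
Function('H')(a) = Rational(51, 2) (Function('H')(a) = Add(Mul(Rational(-5, 2), -7), 8) = Add(Rational(35, 2), 8) = Rational(51, 2))
Mul(Add(-899, -42575), Add(Function('H')(75), Function('C')(121, 81))) = Mul(Add(-899, -42575), Add(Rational(51, 2), Add(36, 81))) = Mul(-43474, Add(Rational(51, 2), 117)) = Mul(-43474, Rational(285, 2)) = -6195045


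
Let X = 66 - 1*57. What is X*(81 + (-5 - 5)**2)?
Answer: 1629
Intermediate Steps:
X = 9 (X = 66 - 57 = 9)
X*(81 + (-5 - 5)**2) = 9*(81 + (-5 - 5)**2) = 9*(81 + (-10)**2) = 9*(81 + 100) = 9*181 = 1629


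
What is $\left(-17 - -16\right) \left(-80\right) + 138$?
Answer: $218$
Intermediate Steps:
$\left(-17 - -16\right) \left(-80\right) + 138 = \left(-17 + 16\right) \left(-80\right) + 138 = \left(-1\right) \left(-80\right) + 138 = 80 + 138 = 218$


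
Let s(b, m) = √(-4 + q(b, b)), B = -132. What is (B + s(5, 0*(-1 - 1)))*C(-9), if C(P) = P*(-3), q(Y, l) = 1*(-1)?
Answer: -3564 + 27*I*√5 ≈ -3564.0 + 60.374*I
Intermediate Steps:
q(Y, l) = -1
s(b, m) = I*√5 (s(b, m) = √(-4 - 1) = √(-5) = I*√5)
C(P) = -3*P
(B + s(5, 0*(-1 - 1)))*C(-9) = (-132 + I*√5)*(-3*(-9)) = (-132 + I*√5)*27 = -3564 + 27*I*√5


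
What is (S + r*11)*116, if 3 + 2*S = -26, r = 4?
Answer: 3422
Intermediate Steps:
S = -29/2 (S = -3/2 + (½)*(-26) = -3/2 - 13 = -29/2 ≈ -14.500)
(S + r*11)*116 = (-29/2 + 4*11)*116 = (-29/2 + 44)*116 = (59/2)*116 = 3422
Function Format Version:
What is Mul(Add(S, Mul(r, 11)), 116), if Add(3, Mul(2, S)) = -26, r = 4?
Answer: 3422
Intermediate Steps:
S = Rational(-29, 2) (S = Add(Rational(-3, 2), Mul(Rational(1, 2), -26)) = Add(Rational(-3, 2), -13) = Rational(-29, 2) ≈ -14.500)
Mul(Add(S, Mul(r, 11)), 116) = Mul(Add(Rational(-29, 2), Mul(4, 11)), 116) = Mul(Add(Rational(-29, 2), 44), 116) = Mul(Rational(59, 2), 116) = 3422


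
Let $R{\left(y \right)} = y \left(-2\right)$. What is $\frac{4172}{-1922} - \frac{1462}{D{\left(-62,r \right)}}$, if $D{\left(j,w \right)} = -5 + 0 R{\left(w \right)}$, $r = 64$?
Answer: $\frac{1394552}{4805} \approx 290.23$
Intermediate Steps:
$R{\left(y \right)} = - 2 y$
$D{\left(j,w \right)} = -5$ ($D{\left(j,w \right)} = -5 + 0 \left(- 2 w\right) = -5 + 0 = -5$)
$\frac{4172}{-1922} - \frac{1462}{D{\left(-62,r \right)}} = \frac{4172}{-1922} - \frac{1462}{-5} = 4172 \left(- \frac{1}{1922}\right) - - \frac{1462}{5} = - \frac{2086}{961} + \frac{1462}{5} = \frac{1394552}{4805}$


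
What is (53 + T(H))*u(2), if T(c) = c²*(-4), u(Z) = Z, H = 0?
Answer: 106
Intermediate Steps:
T(c) = -4*c²
(53 + T(H))*u(2) = (53 - 4*0²)*2 = (53 - 4*0)*2 = (53 + 0)*2 = 53*2 = 106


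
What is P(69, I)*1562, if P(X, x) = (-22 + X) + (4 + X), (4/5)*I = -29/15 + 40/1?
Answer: 187440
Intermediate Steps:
I = 571/12 (I = 5*(-29/15 + 40/1)/4 = 5*(-29*1/15 + 40*1)/4 = 5*(-29/15 + 40)/4 = (5/4)*(571/15) = 571/12 ≈ 47.583)
P(X, x) = -18 + 2*X
P(69, I)*1562 = (-18 + 2*69)*1562 = (-18 + 138)*1562 = 120*1562 = 187440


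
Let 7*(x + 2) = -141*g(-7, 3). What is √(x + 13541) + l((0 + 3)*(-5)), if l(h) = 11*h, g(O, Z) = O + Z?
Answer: -165 + 9*√8239/7 ≈ -48.297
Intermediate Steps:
x = 550/7 (x = -2 + (-141*(-7 + 3))/7 = -2 + (-141*(-4))/7 = -2 + (⅐)*564 = -2 + 564/7 = 550/7 ≈ 78.571)
√(x + 13541) + l((0 + 3)*(-5)) = √(550/7 + 13541) + 11*((0 + 3)*(-5)) = √(95337/7) + 11*(3*(-5)) = 9*√8239/7 + 11*(-15) = 9*√8239/7 - 165 = -165 + 9*√8239/7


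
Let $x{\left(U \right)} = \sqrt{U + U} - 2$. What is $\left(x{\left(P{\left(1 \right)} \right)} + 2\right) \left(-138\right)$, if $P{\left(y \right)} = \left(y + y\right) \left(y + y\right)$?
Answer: $- 276 \sqrt{2} \approx -390.32$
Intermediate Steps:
$P{\left(y \right)} = 4 y^{2}$ ($P{\left(y \right)} = 2 y 2 y = 4 y^{2}$)
$x{\left(U \right)} = -2 + \sqrt{2} \sqrt{U}$ ($x{\left(U \right)} = \sqrt{2 U} - 2 = \sqrt{2} \sqrt{U} - 2 = -2 + \sqrt{2} \sqrt{U}$)
$\left(x{\left(P{\left(1 \right)} \right)} + 2\right) \left(-138\right) = \left(\left(-2 + \sqrt{2} \sqrt{4 \cdot 1^{2}}\right) + 2\right) \left(-138\right) = \left(\left(-2 + \sqrt{2} \sqrt{4 \cdot 1}\right) + 2\right) \left(-138\right) = \left(\left(-2 + \sqrt{2} \sqrt{4}\right) + 2\right) \left(-138\right) = \left(\left(-2 + \sqrt{2} \cdot 2\right) + 2\right) \left(-138\right) = \left(\left(-2 + 2 \sqrt{2}\right) + 2\right) \left(-138\right) = 2 \sqrt{2} \left(-138\right) = - 276 \sqrt{2}$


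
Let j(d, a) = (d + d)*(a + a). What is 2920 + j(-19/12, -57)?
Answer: 3281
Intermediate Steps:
j(d, a) = 4*a*d (j(d, a) = (2*d)*(2*a) = 4*a*d)
2920 + j(-19/12, -57) = 2920 + 4*(-57)*(-19/12) = 2920 + 361 = 3281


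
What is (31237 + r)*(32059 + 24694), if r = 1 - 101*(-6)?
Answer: 1807242532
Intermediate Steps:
r = 607 (r = 1 + 606 = 607)
(31237 + r)*(32059 + 24694) = (31237 + 607)*(32059 + 24694) = 31844*56753 = 1807242532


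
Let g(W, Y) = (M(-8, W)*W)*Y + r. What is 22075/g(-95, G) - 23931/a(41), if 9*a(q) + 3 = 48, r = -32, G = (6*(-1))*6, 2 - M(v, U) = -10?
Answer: -981252073/205040 ≈ -4785.7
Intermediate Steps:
M(v, U) = 12 (M(v, U) = 2 - 1*(-10) = 2 + 10 = 12)
G = -36 (G = -6*6 = -36)
a(q) = 5 (a(q) = -1/3 + (1/9)*48 = -1/3 + 16/3 = 5)
g(W, Y) = -32 + 12*W*Y (g(W, Y) = (12*W)*Y - 32 = 12*W*Y - 32 = -32 + 12*W*Y)
22075/g(-95, G) - 23931/a(41) = 22075/(-32 + 12*(-95)*(-36)) - 23931/5 = 22075/(-32 + 41040) - 23931*1/5 = 22075/41008 - 23931/5 = -981252073/205040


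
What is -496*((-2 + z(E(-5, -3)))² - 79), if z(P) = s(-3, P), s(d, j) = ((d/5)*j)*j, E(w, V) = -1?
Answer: 895776/25 ≈ 35831.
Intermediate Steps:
s(d, j) = d*j²/5 (s(d, j) = ((d*(⅕))*j)*j = ((d/5)*j)*j = (d*j/5)*j = d*j²/5)
z(P) = -3*P²/5 (z(P) = (⅕)*(-3)*P² = -3*P²/5)
-496*((-2 + z(E(-5, -3)))² - 79) = -496*((-2 - ⅗*(-1)²)² - 79) = -496*((-2 - ⅗*1)² - 79) = -496*((-2 - ⅗)² - 79) = -496*((-13/5)² - 79) = -496*(169/25 - 79) = -496*(-1806/25) = 895776/25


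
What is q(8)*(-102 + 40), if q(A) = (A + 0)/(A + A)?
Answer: -31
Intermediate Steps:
q(A) = ½ (q(A) = A/((2*A)) = A*(1/(2*A)) = ½)
q(8)*(-102 + 40) = (-102 + 40)/2 = (½)*(-62) = -31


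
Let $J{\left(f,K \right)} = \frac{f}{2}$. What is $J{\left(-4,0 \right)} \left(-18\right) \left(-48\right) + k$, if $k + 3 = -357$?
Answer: $-2088$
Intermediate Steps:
$J{\left(f,K \right)} = \frac{f}{2}$ ($J{\left(f,K \right)} = f \frac{1}{2} = \frac{f}{2}$)
$k = -360$ ($k = -3 - 357 = -360$)
$J{\left(-4,0 \right)} \left(-18\right) \left(-48\right) + k = \frac{1}{2} \left(-4\right) \left(-18\right) \left(-48\right) - 360 = \left(-2\right) \left(-18\right) \left(-48\right) - 360 = 36 \left(-48\right) - 360 = -1728 - 360 = -2088$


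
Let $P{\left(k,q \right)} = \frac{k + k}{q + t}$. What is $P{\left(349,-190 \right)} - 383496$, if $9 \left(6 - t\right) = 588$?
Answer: $- \frac{143428551}{374} \approx -3.835 \cdot 10^{5}$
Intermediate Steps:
$t = - \frac{178}{3}$ ($t = 6 - \frac{196}{3} = - \frac{178}{3} \approx -59.333$)
$P{\left(k,q \right)} = \frac{2 k}{- \frac{178}{3} + q}$ ($P{\left(k,q \right)} = \frac{k + k}{q - \frac{178}{3}} = \frac{2 k}{- \frac{178}{3} + q}$)
$P{\left(349,-190 \right)} - 383496 = 6 \cdot 349 \frac{1}{-178 + 3 \left(-190\right)} - 383496 = 6 \cdot 349 \frac{1}{-178 - 570} - 383496 = 6 \cdot 349 \frac{1}{-748} - 383496 = 6 \cdot 349 \left(- \frac{1}{748}\right) - 383496 = - \frac{1047}{374} - 383496 = - \frac{143428551}{374}$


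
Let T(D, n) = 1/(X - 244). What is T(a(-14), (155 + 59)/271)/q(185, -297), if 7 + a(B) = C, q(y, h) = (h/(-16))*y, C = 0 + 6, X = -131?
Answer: -16/20604375 ≈ -7.7653e-7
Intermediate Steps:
C = 6
q(y, h) = -h*y/16 (q(y, h) = (h*(-1/16))*y = (-h/16)*y = -h*y/16)
a(B) = -1 (a(B) = -7 + 6 = -1)
T(D, n) = -1/375 (T(D, n) = 1/(-131 - 244) = 1/(-375) = -1/375)
T(a(-14), (155 + 59)/271)/q(185, -297) = -1/(375*((-1/16*(-297)*185))) = -1/(375*54945/16) = -1/375*16/54945 = -16/20604375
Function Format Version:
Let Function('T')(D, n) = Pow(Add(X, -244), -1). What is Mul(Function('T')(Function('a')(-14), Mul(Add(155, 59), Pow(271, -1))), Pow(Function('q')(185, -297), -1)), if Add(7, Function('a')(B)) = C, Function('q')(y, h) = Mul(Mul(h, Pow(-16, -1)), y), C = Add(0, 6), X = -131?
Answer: Rational(-16, 20604375) ≈ -7.7653e-7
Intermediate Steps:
C = 6
Function('q')(y, h) = Mul(Rational(-1, 16), h, y) (Function('q')(y, h) = Mul(Mul(h, Rational(-1, 16)), y) = Mul(Mul(Rational(-1, 16), h), y) = Mul(Rational(-1, 16), h, y))
Function('a')(B) = -1 (Function('a')(B) = Add(-7, 6) = -1)
Function('T')(D, n) = Rational(-1, 375) (Function('T')(D, n) = Pow(Add(-131, -244), -1) = Pow(-375, -1) = Rational(-1, 375))
Mul(Function('T')(Function('a')(-14), Mul(Add(155, 59), Pow(271, -1))), Pow(Function('q')(185, -297), -1)) = Mul(Rational(-1, 375), Pow(Mul(Rational(-1, 16), -297, 185), -1)) = Mul(Rational(-1, 375), Pow(Rational(54945, 16), -1)) = Mul(Rational(-1, 375), Rational(16, 54945)) = Rational(-16, 20604375)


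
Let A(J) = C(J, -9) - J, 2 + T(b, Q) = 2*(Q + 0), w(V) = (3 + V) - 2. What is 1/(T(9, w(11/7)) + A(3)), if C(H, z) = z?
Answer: -7/62 ≈ -0.11290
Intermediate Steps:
w(V) = 1 + V
T(b, Q) = -2 + 2*Q (T(b, Q) = -2 + 2*(Q + 0) = -2 + 2*Q)
A(J) = -9 - J
1/(T(9, w(11/7)) + A(3)) = 1/((-2 + 2*(1 + 11/7)) + (-9 - 1*3)) = 1/((-2 + 2*(1 + 11*(1/7))) + (-9 - 3)) = 1/((-2 + 2*(1 + 11/7)) - 12) = 1/((-2 + 2*(18/7)) - 12) = 1/((-2 + 36/7) - 12) = 1/(22/7 - 12) = 1/(-62/7) = -7/62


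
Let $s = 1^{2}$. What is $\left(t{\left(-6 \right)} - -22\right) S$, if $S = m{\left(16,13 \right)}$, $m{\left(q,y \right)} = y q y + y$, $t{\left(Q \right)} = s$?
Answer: $62491$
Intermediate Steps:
$s = 1$
$t{\left(Q \right)} = 1$
$m{\left(q,y \right)} = y + q y^{2}$ ($m{\left(q,y \right)} = q y y + y = q y^{2} + y = y + q y^{2}$)
$S = 2717$ ($S = 13 \left(1 + 16 \cdot 13\right) = 13 \left(1 + 208\right) = 13 \cdot 209 = 2717$)
$\left(t{\left(-6 \right)} - -22\right) S = \left(1 - -22\right) 2717 = \left(1 + 22\right) 2717 = 23 \cdot 2717 = 62491$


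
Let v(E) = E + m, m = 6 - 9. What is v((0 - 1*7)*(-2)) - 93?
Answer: -82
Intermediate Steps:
m = -3
v(E) = -3 + E (v(E) = E - 3 = -3 + E)
v((0 - 1*7)*(-2)) - 93 = (-3 + (0 - 1*7)*(-2)) - 93 = (-3 + (0 - 7)*(-2)) - 93 = (-3 - 7*(-2)) - 93 = (-3 + 14) - 93 = 11 - 93 = -82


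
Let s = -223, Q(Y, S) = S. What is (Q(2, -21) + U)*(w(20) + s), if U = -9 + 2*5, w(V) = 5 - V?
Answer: 4760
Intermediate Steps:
U = 1 (U = -9 + 10 = 1)
(Q(2, -21) + U)*(w(20) + s) = (-21 + 1)*((5 - 1*20) - 223) = -20*((5 - 20) - 223) = -20*(-15 - 223) = -20*(-238) = 4760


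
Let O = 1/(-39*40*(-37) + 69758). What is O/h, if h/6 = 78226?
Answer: 1/59832564168 ≈ 1.6713e-11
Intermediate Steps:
h = 469356 (h = 6*78226 = 469356)
O = 1/127478 (O = 1/(-1560*(-37) + 69758) = 1/(57720 + 69758) = 1/127478 ≈ 7.8445e-6)
O/h = (1/127478)/469356 = (1/127478)*(1/469356) = 1/59832564168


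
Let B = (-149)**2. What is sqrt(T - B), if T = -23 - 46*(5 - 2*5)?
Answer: I*sqrt(21994) ≈ 148.3*I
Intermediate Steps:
T = 207 (T = -23 - 46*(5 - 10) = -23 - 46*(-5) = -23 + 230 = 207)
B = 22201
sqrt(T - B) = sqrt(207 - 1*22201) = sqrt(207 - 22201) = sqrt(-21994) = I*sqrt(21994)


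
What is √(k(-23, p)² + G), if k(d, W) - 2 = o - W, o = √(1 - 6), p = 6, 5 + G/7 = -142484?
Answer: √(-997423 + (-4 + I*√5)²) ≈ 0.009 - 998.71*I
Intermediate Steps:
G = -997423 (G = -35 + 7*(-142484) = -35 - 997388 = -997423)
o = I*√5 (o = √(-5) = I*√5 ≈ 2.2361*I)
k(d, W) = 2 - W + I*√5 (k(d, W) = 2 + (I*√5 - W) = 2 + (-W + I*√5) = 2 - W + I*√5)
√(k(-23, p)² + G) = √((2 - 1*6 + I*√5)² - 997423) = √((2 - 6 + I*√5)² - 997423) = √((-4 + I*√5)² - 997423) = √(-997423 + (-4 + I*√5)²)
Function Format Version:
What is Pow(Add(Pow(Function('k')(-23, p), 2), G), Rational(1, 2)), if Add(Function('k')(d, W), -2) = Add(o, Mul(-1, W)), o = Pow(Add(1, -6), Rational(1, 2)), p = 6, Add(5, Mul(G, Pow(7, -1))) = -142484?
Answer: Pow(Add(-997423, Pow(Add(-4, Mul(I, Pow(5, Rational(1, 2)))), 2)), Rational(1, 2)) ≈ Add(0.009, Mul(-998.71, I))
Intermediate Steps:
G = -997423 (G = Add(-35, Mul(7, -142484)) = Add(-35, -997388) = -997423)
o = Mul(I, Pow(5, Rational(1, 2))) (o = Pow(-5, Rational(1, 2)) = Mul(I, Pow(5, Rational(1, 2))) ≈ Mul(2.2361, I))
Function('k')(d, W) = Add(2, Mul(-1, W), Mul(I, Pow(5, Rational(1, 2)))) (Function('k')(d, W) = Add(2, Add(Mul(I, Pow(5, Rational(1, 2))), Mul(-1, W))) = Add(2, Add(Mul(-1, W), Mul(I, Pow(5, Rational(1, 2))))) = Add(2, Mul(-1, W), Mul(I, Pow(5, Rational(1, 2)))))
Pow(Add(Pow(Function('k')(-23, p), 2), G), Rational(1, 2)) = Pow(Add(Pow(Add(2, Mul(-1, 6), Mul(I, Pow(5, Rational(1, 2)))), 2), -997423), Rational(1, 2)) = Pow(Add(Pow(Add(2, -6, Mul(I, Pow(5, Rational(1, 2)))), 2), -997423), Rational(1, 2)) = Pow(Add(Pow(Add(-4, Mul(I, Pow(5, Rational(1, 2)))), 2), -997423), Rational(1, 2)) = Pow(Add(-997423, Pow(Add(-4, Mul(I, Pow(5, Rational(1, 2)))), 2)), Rational(1, 2))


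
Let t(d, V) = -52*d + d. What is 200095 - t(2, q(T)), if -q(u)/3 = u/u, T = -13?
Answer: 200197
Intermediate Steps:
q(u) = -3 (q(u) = -3*u/u = -3*1 = -3)
t(d, V) = -51*d
200095 - t(2, q(T)) = 200095 - (-51)*2 = 200095 - 1*(-102) = 200095 + 102 = 200197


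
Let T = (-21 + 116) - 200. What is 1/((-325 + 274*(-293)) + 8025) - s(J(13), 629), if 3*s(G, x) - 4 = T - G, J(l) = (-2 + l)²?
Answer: 5371067/72582 ≈ 74.000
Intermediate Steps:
T = -105 (T = 95 - 200 = -105)
s(G, x) = -101/3 - G/3 (s(G, x) = 4/3 + (-105 - G)/3 = 4/3 + (-35 - G/3) = -101/3 - G/3)
1/((-325 + 274*(-293)) + 8025) - s(J(13), 629) = 1/((-325 + 274*(-293)) + 8025) - (-101/3 - (-2 + 13)²/3) = 1/((-325 - 80282) + 8025) - (-101/3 - ⅓*11²) = 1/(-80607 + 8025) - (-101/3 - ⅓*121) = 1/(-72582) - (-101/3 - 121/3) = -1/72582 - 1*(-74) = -1/72582 + 74 = 5371067/72582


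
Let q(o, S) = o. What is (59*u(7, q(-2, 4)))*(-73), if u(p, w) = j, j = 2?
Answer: -8614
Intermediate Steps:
u(p, w) = 2
(59*u(7, q(-2, 4)))*(-73) = (59*2)*(-73) = 118*(-73) = -8614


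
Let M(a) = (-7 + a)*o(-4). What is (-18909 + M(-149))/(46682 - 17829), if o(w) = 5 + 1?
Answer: -19845/28853 ≈ -0.68780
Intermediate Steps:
o(w) = 6
M(a) = -42 + 6*a (M(a) = (-7 + a)*6 = -42 + 6*a)
(-18909 + M(-149))/(46682 - 17829) = (-18909 + (-42 + 6*(-149)))/(46682 - 17829) = (-18909 + (-42 - 894))/28853 = (-18909 - 936)*(1/28853) = -19845*1/28853 = -19845/28853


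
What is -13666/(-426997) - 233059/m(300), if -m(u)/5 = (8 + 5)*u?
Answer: 99781980823/8326441500 ≈ 11.984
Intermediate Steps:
m(u) = -65*u (m(u) = -5*(8 + 5)*u = -65*u)
-13666/(-426997) - 233059/m(300) = -13666/(-426997) - 233059/((-65*300)) = -13666*(-1/426997) - 233059/(-19500) = 13666/426997 - 233059*(-1/19500) = 13666/426997 + 233059/19500 = 99781980823/8326441500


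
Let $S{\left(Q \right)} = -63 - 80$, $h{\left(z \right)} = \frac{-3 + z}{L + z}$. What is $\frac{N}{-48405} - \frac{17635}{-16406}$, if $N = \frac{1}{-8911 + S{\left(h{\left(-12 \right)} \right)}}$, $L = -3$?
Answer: $\frac{1932173797214}{1797518755305} \approx 1.0749$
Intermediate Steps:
$h{\left(z \right)} = 1$ ($h{\left(z \right)} = \frac{-3 + z}{-3 + z} = 1$)
$S{\left(Q \right)} = -143$ ($S{\left(Q \right)} = -63 - 80 = -143$)
$N = - \frac{1}{9054}$ ($N = \frac{1}{-8911 - 143} = \frac{1}{-9054} = - \frac{1}{9054} \approx -0.00011045$)
$\frac{N}{-48405} - \frac{17635}{-16406} = - \frac{1}{9054 \left(-48405\right)} - \frac{17635}{-16406} = \left(- \frac{1}{9054}\right) \left(- \frac{1}{48405}\right) - - \frac{17635}{16406} = \frac{1}{438258870} + \frac{17635}{16406} = \frac{1932173797214}{1797518755305}$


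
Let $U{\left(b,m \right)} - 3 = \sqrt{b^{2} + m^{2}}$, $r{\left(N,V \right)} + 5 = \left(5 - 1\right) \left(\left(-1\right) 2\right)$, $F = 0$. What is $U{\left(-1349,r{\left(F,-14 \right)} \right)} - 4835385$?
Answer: $-4835382 + \sqrt{1819970} \approx -4.834 \cdot 10^{6}$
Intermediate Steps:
$r{\left(N,V \right)} = -13$ ($r{\left(N,V \right)} = -5 + \left(5 - 1\right) \left(\left(-1\right) 2\right) = -5 + 4 \left(-2\right) = -5 - 8 = -13$)
$U{\left(b,m \right)} = 3 + \sqrt{b^{2} + m^{2}}$
$U{\left(-1349,r{\left(F,-14 \right)} \right)} - 4835385 = \left(3 + \sqrt{\left(-1349\right)^{2} + \left(-13\right)^{2}}\right) - 4835385 = \left(3 + \sqrt{1819801 + 169}\right) - 4835385 = \left(3 + \sqrt{1819970}\right) - 4835385 = -4835382 + \sqrt{1819970}$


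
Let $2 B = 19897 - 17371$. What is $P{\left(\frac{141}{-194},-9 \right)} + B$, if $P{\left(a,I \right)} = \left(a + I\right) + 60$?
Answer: $\frac{254775}{194} \approx 1313.3$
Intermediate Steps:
$P{\left(a,I \right)} = 60 + I + a$ ($P{\left(a,I \right)} = \left(I + a\right) + 60 = 60 + I + a$)
$B = 1263$ ($B = \frac{19897 - 17371}{2} = \frac{1}{2} \cdot 2526 = 1263$)
$P{\left(\frac{141}{-194},-9 \right)} + B = \left(60 - 9 + \frac{141}{-194}\right) + 1263 = \left(60 - 9 + 141 \left(- \frac{1}{194}\right)\right) + 1263 = \left(60 - 9 - \frac{141}{194}\right) + 1263 = \frac{9753}{194} + 1263 = \frac{254775}{194}$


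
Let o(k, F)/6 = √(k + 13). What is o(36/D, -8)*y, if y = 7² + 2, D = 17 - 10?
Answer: 306*√889/7 ≈ 1303.4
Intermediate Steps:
D = 7
o(k, F) = 6*√(13 + k) (o(k, F) = 6*√(k + 13) = 6*√(13 + k))
y = 51 (y = 49 + 2 = 51)
o(36/D, -8)*y = (6*√(13 + 36/7))*51 = (6*√(127/7))*51 = (6*(√889/7))*51 = (6*√889/7)*51 = 306*√889/7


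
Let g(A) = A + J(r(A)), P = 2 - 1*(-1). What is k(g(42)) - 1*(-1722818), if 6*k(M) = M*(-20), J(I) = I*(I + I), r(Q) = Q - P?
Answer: 1712538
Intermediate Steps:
P = 3 (P = 2 + 1 = 3)
r(Q) = -3 + Q (r(Q) = Q - 1*3 = Q - 3 = -3 + Q)
J(I) = 2*I**2 (J(I) = I*(2*I) = 2*I**2)
g(A) = A + 2*(-3 + A)**2
k(M) = -10*M/3 (k(M) = (M*(-20))/6 = (-20*M)/6 = -10*M/3)
k(g(42)) - 1*(-1722818) = -10*(42 + 2*(-3 + 42)**2)/3 - 1*(-1722818) = -10*(42 + 2*39**2)/3 + 1722818 = -10*(42 + 2*1521)/3 + 1722818 = -10*(42 + 3042)/3 + 1722818 = -10/3*3084 + 1722818 = -10280 + 1722818 = 1712538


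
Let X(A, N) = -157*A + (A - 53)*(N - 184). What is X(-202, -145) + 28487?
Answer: 144096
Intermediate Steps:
X(A, N) = -157*A + (-184 + N)*(-53 + A) (X(A, N) = -157*A + (-53 + A)*(-184 + N) = -157*A + (-184 + N)*(-53 + A))
X(-202, -145) + 28487 = (9752 - 341*(-202) - 53*(-145) - 202*(-145)) + 28487 = (9752 + 68882 + 7685 + 29290) + 28487 = 115609 + 28487 = 144096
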